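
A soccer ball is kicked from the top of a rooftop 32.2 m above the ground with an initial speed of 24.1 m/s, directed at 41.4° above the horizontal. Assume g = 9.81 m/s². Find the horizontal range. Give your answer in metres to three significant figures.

84.2 m

Components: vₓ = 24.10 cos 41.4° = 18.08 m/s, v_y0 = 24.10 sin 41.4° = 15.94 m/s.
Vertical motion (up positive, ground at y = 0): 4.905 t² − (15.94) t − 32.2 = 0, so t = (15.94 + √(15.94² + 2·9.81·32.2)) / 9.81 = (15.94 + 29.76) / 9.81 = 4.658 s.
Horizontal distance: R = vₓ t = 18.08 × 4.658 = 84.21 m.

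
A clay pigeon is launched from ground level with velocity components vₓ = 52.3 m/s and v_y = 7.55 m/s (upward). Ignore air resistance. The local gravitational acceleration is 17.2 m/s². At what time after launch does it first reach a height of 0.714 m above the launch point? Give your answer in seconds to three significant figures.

Height y(t) = 7.550 t − 8.600 t² = 0.714 gives 8.600 t² − 7.550 t + 0.714 = 0.
Quadratic formula: t = (7.550 ± √32.441) / 17.2 = (7.550 ± 5.696) / 17.2 → t = 0.1078 s or 0.7701 s.
The first (ascending) time is 0.1078 s.

0.108 s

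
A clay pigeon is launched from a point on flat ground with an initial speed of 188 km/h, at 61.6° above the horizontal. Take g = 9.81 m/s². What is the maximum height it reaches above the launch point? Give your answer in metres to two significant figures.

110 m

Convert: 188 km/h = 188/3.6 = 52.22 m/s.
Horizontal component vₓ = 52.22 cos 61.6° = 24.84 m/s; vertical v_y0 = 52.22 sin 61.6° = 45.94 m/s.
Maximum height: H = v_y0² / (2g) = 45.94² / (2 × 9.81) = 107.6 m.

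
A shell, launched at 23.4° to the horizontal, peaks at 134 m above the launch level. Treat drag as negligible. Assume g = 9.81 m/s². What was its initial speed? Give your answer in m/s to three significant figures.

129 m/s

At the peak v_y = 0, so v_y0 = √(2gH) = √(2 × 9.81 × 134) = 51.27 m/s.
v_y0 = v₀ sin θ ⇒ v₀ = 51.27 / sin 23.4° = 129.1 m/s.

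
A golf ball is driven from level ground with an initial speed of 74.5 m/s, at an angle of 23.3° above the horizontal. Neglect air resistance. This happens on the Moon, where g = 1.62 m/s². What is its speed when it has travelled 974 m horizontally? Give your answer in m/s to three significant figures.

Resolve: vₓ = 74.50 cos 23.3° = 68.42 m/s and v_y0 = 74.50 sin 23.3° = 29.47 m/s.
x = vₓ t ⇒ t = 974/68.42 = 14.23 s.
Vertical velocity there: v_y = v_y0 − g t = 29.47 − 1.62 × 14.23 = 6.408 m/s.
Speed: √(vₓ² + v_y²) = √(68.42² + 6.408²) = 68.72 m/s.

68.7 m/s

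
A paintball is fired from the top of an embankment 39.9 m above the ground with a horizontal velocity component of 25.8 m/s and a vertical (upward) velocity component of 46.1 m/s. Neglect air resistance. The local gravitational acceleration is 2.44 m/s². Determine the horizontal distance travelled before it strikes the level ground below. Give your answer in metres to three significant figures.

Vertical motion (up positive, ground at y = 0): 1.220 t² − (46.10) t − 39.9 = 0, so t = (46.10 + √(46.10² + 2·2.44·39.9)) / 2.44 = (46.10 + 48.17) / 2.44 = 38.63 s.
Horizontal distance: R = vₓ t = 25.80 × 38.63 = 996.7 m.

997 m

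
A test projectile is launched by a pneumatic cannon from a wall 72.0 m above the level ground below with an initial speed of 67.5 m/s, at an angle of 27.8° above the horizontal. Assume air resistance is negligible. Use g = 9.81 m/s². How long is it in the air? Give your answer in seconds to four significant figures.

8.207 s

Components: vₓ = 67.50 cos 27.8° = 59.71 m/s, v_y0 = 67.50 sin 27.8° = 31.48 m/s.
With up positive and y = 0 at the ground: y(t) = 72.0 + (31.48) t − 4.905 t². Setting y = 0 and taking the positive root: t = [31.48 + √(31.48² + 2·9.81·72.0)] / 9.81 = (31.48 + 49.03) / 9.81 = 8.207 s.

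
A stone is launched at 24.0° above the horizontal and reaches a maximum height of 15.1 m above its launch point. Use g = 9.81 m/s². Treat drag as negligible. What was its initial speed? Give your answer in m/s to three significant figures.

42.3 m/s

At the peak v_y = 0, so v_y0 = √(2gH) = √(2 × 9.81 × 15.1) = 17.21 m/s.
v_y0 = v₀ sin θ ⇒ v₀ = 17.21 / sin 24.0° = 42.32 m/s.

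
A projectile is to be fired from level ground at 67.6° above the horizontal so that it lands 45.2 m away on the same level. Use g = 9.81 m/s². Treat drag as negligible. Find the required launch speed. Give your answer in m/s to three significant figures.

On level ground R = v₀² sin 2θ / g ⇒ v₀ = √(gR / sin 2θ).
v₀ = √(9.81 × 45.2 / sin 135.2°) = √(443.4 / 0.7046) = √629.28 = 25.09 m/s.

25.1 m/s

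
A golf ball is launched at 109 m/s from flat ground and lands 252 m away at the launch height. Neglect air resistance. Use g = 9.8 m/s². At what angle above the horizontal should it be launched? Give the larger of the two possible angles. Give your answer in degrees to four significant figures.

84.00°

Level-ground range R = v₀² sin(2θ)/g ⇒ sin(2θ) = gR/v₀² = 9.80 × 252 / 109² = 0.2079.
2θ = 12.00° or 180° − 12.00° = 168.0°, so θ = 5.999° or 84.00°.
The larger angle is 84.00°.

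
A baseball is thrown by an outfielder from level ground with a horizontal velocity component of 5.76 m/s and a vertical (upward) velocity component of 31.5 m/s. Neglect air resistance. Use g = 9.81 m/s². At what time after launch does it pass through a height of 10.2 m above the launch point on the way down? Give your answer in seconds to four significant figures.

Set y = v_y0 t − ½ g t² = 10.2: 4.905 t² − 31.50 t + 10.2 = 0.
t = [31.50 ± √(31.50² − 2·9.81·10.2)] / 9.81 = (31.50 ± 28.14) / 9.81, so t = 0.3420 s or t = 6.080 s.
The descending-branch root is 6.080 s.

6.080 s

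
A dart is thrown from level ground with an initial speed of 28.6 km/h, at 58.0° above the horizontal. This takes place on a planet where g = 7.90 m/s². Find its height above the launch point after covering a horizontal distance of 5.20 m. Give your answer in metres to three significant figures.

2.30 m

Convert: 28.6 km/h = 28.6/3.6 = 7.944 m/s.
Horizontal component vₓ = 7.944 cos 58.0° = 4.210 m/s; vertical v_y0 = 7.944 sin 58.0° = 6.737 m/s.
At x = 5.20 m, t = x/vₓ = 5.20/4.210 = 1.235 s.
Height: y = v_y0 t − ½ g t² = 6.737 × 1.235 − 3.950 × 1.235² = 8.322 − 6.026 = 2.295 m.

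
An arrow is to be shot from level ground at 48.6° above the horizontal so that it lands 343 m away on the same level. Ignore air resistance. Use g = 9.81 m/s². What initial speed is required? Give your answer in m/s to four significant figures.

58.24 m/s

Level-ground range: R = v₀² sin(2θ)/g, so v₀ = √(gR / sin 2θ).
v₀ = √(9.81 × 343 / sin 97.20°) = √(3365 / 0.9921) = √3391.6 = 58.24 m/s.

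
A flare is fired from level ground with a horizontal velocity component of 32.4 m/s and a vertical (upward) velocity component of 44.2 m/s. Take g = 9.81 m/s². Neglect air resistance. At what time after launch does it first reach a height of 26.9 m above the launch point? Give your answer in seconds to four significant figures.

Height y(t) = 44.20 t − 4.905 t² = 26.9 gives 4.905 t² − 44.20 t + 26.9 = 0.
Quadratic formula: t = (44.20 ± √1425.9) / 9.81 = (44.20 ± 37.76) / 9.81 → t = 0.6564 s or 8.355 s.
The first (ascending) time is 0.6564 s.

0.6564 s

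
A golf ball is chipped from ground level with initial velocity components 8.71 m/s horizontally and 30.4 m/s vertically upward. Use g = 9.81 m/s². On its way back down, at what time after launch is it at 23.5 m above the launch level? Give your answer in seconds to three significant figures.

Require v_y0 t − ½ g t² = 23.5, i.e. 4.905 t² − 30.40 t + 23.5 = 0.
t = [30.40 ± √(30.40² − 2·9.81·23.5)] / 9.81 = (30.40 ± 21.52) / 9.81, so t = 0.9052 s or t = 5.293 s.
The descending-branch root is 5.293 s.

5.29 s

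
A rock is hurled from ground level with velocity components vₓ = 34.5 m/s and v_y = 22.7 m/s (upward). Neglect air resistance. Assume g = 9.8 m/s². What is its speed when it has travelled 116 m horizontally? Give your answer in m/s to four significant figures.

Time to reach x = 116 m: t = x/vₓ = 116/34.50 = 3.362 s.
Vertical velocity there: v_y = v_y0 − g t = 22.70 − 9.80 × 3.362 = −10.25 m/s.
Speed: √(vₓ² + v_y²) = √(34.50² + 10.25²) = 35.99 m/s.

35.99 m/s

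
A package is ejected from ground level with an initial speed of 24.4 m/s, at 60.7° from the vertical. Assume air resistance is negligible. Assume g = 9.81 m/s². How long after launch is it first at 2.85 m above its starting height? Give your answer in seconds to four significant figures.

Resolve: vₓ = 24.40 sin 60.7° = 21.28 m/s and v_y0 = 24.40 cos 60.7° = 11.94 m/s.
Height y(t) = 11.94 t − 4.905 t² = 2.85 gives 4.905 t² − 11.94 t + 2.85 = 0.
t = [11.94 ± √(11.94² − 2·9.81·2.85)] / 9.81 = (11.94 ± 9.310) / 9.81, so t = 0.2682 s or t = 2.166 s.
The first (ascending) time is 0.2682 s.

0.2682 s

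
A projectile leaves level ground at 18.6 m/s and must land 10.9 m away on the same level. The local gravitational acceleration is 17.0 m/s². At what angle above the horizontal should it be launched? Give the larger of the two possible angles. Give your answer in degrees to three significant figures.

Level-ground range R = v₀² sin(2θ)/g ⇒ sin(2θ) = gR/v₀² = 17.0 × 10.9 / 18.6² = 0.5356.
2θ = 32.39° or 180° − 32.39° = 147.6°, so θ = 16.19° or 73.81°.
The larger angle is 73.81°.

73.8°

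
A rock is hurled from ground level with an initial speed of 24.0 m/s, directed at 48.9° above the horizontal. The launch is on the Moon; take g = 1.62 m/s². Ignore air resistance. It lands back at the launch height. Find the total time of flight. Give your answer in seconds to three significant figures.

vₓ = 24.00 cos 48.9° = 15.78 m/s; v_y0 = 24.00 sin 48.9° = 18.09 m/s.
Landing at launch height ⇒ T = 2 v_y0 / g = 2 × 18.09 / 1.62 = 22.33 s.

22.3 s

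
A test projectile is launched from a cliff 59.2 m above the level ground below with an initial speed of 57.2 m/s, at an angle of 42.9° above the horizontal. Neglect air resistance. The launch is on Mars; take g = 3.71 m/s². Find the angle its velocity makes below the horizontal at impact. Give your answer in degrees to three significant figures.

46.5°

Resolve: vₓ = 57.20 cos 42.9° = 41.90 m/s and v_y0 = 57.20 sin 42.9° = 38.94 m/s.
Vertical motion (up positive, ground at y = 0): 1.855 t² − (38.94) t − 59.2 = 0, so t = (38.94 + √(38.94² + 2·3.71·59.2)) / 3.71 = (38.94 + 44.22) / 3.71 = 22.41 s.
At impact: v_y = v_y0 − g t = −44.22 m/s; vₓ = 41.90 m/s.
Angle below horizontal: arctan(|v_y|/vₓ) = arctan(44.22/41.90) = 46.54°.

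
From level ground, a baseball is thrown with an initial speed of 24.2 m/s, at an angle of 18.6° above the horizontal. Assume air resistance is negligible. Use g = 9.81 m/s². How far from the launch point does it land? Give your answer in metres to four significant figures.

Horizontal component vₓ = 24.20 cos 18.6° = 22.94 m/s; vertical v_y0 = 24.20 sin 18.6° = 7.719 m/s.
Time aloft: T = 2 v_y0 / g = 2 × 7.719 / 9.81 = 1.574 s.
Range: R = vₓ T = 22.94 × 1.574 = 36.09 m.

36.09 m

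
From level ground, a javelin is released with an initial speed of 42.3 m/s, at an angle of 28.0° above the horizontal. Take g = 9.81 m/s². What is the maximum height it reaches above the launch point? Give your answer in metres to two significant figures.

20 m

vₓ = 42.30 cos 28.0° = 37.35 m/s; v_y0 = 42.30 sin 28.0° = 19.86 m/s.
Maximum height: H = v_y0² / (2g) = 19.86² / (2 × 9.81) = 20.10 m.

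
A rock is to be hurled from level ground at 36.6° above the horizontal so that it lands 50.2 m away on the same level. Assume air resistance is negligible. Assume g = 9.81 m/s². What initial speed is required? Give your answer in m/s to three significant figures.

Level-ground range: R = v₀² sin(2θ)/g, so v₀ = √(gR / sin 2θ).
v₀ = √(9.81 × 50.2 / sin 73.20°) = √(492.5 / 0.9573) = √514.42 = 22.68 m/s.

22.7 m/s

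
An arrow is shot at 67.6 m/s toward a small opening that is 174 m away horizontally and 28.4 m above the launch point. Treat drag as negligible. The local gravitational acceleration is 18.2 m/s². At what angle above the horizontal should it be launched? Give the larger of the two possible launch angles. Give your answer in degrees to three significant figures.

65.8°

Trajectory: y = x tanθ − g x² (1 + tan²θ)/(2v₀²). With x = 174, y = 28.4, v₀ = 67.6, g = 18.2:
60.29 tan²θ − 174 tanθ + (88.69) = 0.
tanθ = [174 ± √(174² − 4 × 60.29 × (88.69))] / (2 × 60.29) = (174 ± 94.27) / 120.6, giving tanθ = 0.6612 or 2.225.
θ = 33.47° or 65.80°; the larger is 65.80°.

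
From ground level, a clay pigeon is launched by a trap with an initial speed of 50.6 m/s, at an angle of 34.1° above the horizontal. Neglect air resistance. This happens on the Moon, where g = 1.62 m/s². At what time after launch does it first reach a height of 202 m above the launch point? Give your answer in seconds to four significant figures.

9.944 s

Resolve: vₓ = 50.60 cos 34.1° = 41.90 m/s and v_y0 = 50.60 sin 34.1° = 28.37 m/s.
Require v_y0 t − ½ g t² = 202, i.e. 0.8100 t² − 28.37 t + 202 = 0.
Quadratic formula: t = (28.37 ± √150.28) / 1.62 = (28.37 ± 12.26) / 1.62 → t = 9.944 s or 25.08 s.
The first (ascending) time is 9.944 s.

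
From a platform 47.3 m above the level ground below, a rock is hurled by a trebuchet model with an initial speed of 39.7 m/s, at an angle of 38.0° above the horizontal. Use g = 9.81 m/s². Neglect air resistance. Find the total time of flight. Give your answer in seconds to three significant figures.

6.47 s

Resolve: vₓ = 39.70 cos 38.0° = 31.28 m/s and v_y0 = 39.70 sin 38.0° = 24.44 m/s.
Vertical motion (up positive, ground at y = 0): 4.905 t² − (24.44) t − 47.3 = 0, so t = (24.44 + √(24.44² + 2·9.81·47.3)) / 9.81 = (24.44 + 39.06) / 9.81 = 6.473 s.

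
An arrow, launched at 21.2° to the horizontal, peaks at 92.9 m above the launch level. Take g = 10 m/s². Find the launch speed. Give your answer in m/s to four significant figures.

At the peak v_y = 0, so v_y0 = √(2gH) = √(2 × 10.0 × 92.9) = 43.10 m/s.
v_y0 = v₀ sin θ ⇒ v₀ = 43.10 / sin 21.2° = 119.2 m/s.

119.2 m/s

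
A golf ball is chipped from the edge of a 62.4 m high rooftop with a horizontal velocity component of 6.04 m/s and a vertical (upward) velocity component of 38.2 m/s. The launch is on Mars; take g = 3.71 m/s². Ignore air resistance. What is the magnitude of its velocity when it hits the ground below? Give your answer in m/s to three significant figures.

44.3 m/s

Vertical motion (up positive, ground at y = 0): 1.855 t² − (38.20) t − 62.4 = 0, so t = (38.20 + √(38.20² + 2·3.71·62.4)) / 3.71 = (38.20 + 43.84) / 3.71 = 22.11 s.
Vertical velocity at impact: v_y = v_y0 − g t = 38.20 − 3.71 × 22.11 = −43.84 m/s.
Speed: |v| = √(vₓ² + v_y²) = √(6.040² + 43.84²) = 44.26 m/s.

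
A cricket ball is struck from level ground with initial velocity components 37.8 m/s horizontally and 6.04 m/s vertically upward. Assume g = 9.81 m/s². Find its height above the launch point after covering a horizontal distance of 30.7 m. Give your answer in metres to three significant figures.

At x = 30.7 m, t = x/vₓ = 30.7/37.80 = 0.8122 s.
Height: y = v_y0 t − ½ g t² = 6.040 × 0.8122 − 4.905 × 0.8122² = 4.906 − 3.235 = 1.670 m.

1.67 m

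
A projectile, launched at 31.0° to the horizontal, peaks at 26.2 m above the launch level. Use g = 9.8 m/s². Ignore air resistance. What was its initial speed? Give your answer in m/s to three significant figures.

44.0 m/s

At the peak v_y = 0, so v_y0 = √(2gH) = √(2 × 9.80 × 26.2) = 22.66 m/s.
v_y0 = v₀ sin θ ⇒ v₀ = 22.66 / sin 31.0° = 44.00 m/s.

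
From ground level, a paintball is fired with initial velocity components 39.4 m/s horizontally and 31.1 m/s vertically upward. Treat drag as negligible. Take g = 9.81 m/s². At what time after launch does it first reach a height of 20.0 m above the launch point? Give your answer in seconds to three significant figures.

Require v_y0 t − ½ g t² = 20.0, i.e. 4.905 t² − 31.10 t + 20.0 = 0.
Quadratic formula: t = (31.10 ± √574.81) / 9.81 = (31.10 ± 23.98) / 9.81 → t = 0.7263 s or 5.614 s.
The first (ascending) time is 0.7263 s.

0.726 s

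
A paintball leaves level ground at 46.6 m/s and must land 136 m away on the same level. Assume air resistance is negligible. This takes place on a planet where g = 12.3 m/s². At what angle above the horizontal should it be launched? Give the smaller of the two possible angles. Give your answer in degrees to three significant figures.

25.2°

From R = (v₀²/g) sin 2θ: sin 2θ = 12.3 × 136 / 2171.6 = 0.7703.
2θ = 50.38° or 180° − 50.38° = 129.6°, so θ = 25.19° or 64.81°.
The smaller angle is 25.19°.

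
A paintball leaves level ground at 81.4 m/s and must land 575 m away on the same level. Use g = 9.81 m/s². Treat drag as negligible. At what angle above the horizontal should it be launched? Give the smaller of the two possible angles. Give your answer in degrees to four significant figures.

Level-ground range R = v₀² sin(2θ)/g ⇒ sin(2θ) = gR/v₀² = 9.81 × 575 / 81.4² = 0.8513.
2θ = 58.35° or 180° − 58.35° = 121.6°, so θ = 29.18° or 60.82°.
The smaller angle is 29.18°.

29.18°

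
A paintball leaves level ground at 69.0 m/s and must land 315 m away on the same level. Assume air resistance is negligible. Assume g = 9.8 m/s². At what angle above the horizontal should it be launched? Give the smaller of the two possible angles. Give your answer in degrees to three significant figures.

20.2°

R = v₀² sin 2θ / g gives sin 2θ = gR/v₀² = 9.80·315/69.0² = 0.6484.
2θ = 40.42° or 180° − 40.42° = 139.6°, so θ = 20.21° or 69.79°.
The smaller angle is 20.21°.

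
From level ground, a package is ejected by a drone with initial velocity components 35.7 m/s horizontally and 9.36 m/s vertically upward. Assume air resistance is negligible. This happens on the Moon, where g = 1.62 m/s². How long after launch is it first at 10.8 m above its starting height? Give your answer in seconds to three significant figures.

Set y = v_y0 t − ½ g t² = 10.8: 0.8100 t² − 9.360 t + 10.8 = 0.
Quadratic formula: t = (9.360 ± √52.618) / 1.62 = (9.360 ± 7.254) / 1.62 → t = 1.300 s or 10.26 s.
The first (ascending) time is 1.300 s.

1.30 s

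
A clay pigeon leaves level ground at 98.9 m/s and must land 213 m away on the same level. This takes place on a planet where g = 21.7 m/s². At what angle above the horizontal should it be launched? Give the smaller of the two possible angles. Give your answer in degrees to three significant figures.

14.1°

Level-ground range R = v₀² sin(2θ)/g ⇒ sin(2θ) = gR/v₀² = 21.7 × 213 / 98.9² = 0.4725.
2θ = 28.20° or 180° − 28.20° = 151.8°, so θ = 14.10° or 75.90°.
The smaller angle is 14.10°.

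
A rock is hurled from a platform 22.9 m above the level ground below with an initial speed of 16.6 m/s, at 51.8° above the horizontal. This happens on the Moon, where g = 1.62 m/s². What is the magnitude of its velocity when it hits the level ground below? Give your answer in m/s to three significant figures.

18.7 m/s

vₓ = 16.60 cos 51.8° = 10.27 m/s; v_y0 = 16.60 sin 51.8° = 13.05 m/s.
With up positive and y = 0 at the ground: y(t) = 22.9 + (13.05) t − 0.8100 t². Setting y = 0 and taking the positive root: t = [13.05 + √(13.05² + 2·1.62·22.9)] / 1.62 = (13.05 + 15.63) / 1.62 = 17.70 s.
Vertical velocity at impact: v_y = v_y0 − g t = 13.05 − 1.62 × 17.70 = −15.63 m/s.
Speed: |v| = √(vₓ² + v_y²) = √(10.27² + 15.63²) = 18.70 m/s.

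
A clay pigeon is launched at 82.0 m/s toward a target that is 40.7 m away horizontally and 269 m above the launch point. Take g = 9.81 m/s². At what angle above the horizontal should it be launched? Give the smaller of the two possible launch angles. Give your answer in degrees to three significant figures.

83.7°

Trajectory: y = x tanθ − g x² (1 + tan²θ)/(2v₀²). With x = 40.7, y = 269, v₀ = 82.0, g = 9.81:
1.208 tan²θ − 40.7 tanθ + (270.2) = 0.
tanθ = [40.7 ± √(40.7² − 4 × 1.208 × (270.2))] / (2 × 1.208) = (40.7 ± 18.72) / 2.417, giving tanθ = 9.095 or 24.59.
θ = 83.73° or 87.67°; the smaller is 83.73°.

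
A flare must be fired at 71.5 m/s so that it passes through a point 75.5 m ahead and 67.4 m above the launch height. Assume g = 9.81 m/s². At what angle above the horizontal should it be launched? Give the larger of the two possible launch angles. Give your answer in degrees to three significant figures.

85.5°

Trajectory: y = x tanθ − g x² (1 + tan²θ)/(2v₀²). With x = 75.5, y = 67.4, v₀ = 71.5, g = 9.81:
5.469 tan²θ − 75.5 tanθ + (72.87) = 0.
tanθ = [75.5 ± √(75.5² − 4 × 5.469 × (72.87))] / (2 × 5.469) = (75.5 ± 64.08) / 10.94, giving tanθ = 1.044 or 12.76.
θ = 46.24° or 85.52°; the larger is 85.52°.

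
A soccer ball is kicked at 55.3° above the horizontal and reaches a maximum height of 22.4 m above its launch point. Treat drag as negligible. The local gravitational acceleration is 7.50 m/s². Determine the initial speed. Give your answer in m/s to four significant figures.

22.30 m/s

At the peak v_y = 0, so v_y0 = √(2gH) = √(2 × 7.50 × 22.4) = 18.33 m/s.
v_y0 = v₀ sin θ ⇒ v₀ = 18.33 / sin 55.3° = 22.30 m/s.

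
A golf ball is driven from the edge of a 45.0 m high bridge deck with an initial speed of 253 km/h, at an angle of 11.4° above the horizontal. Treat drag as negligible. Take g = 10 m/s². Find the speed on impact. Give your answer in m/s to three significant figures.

Convert: 253 km/h = 253/3.6 = 70.28 m/s.
Resolve: vₓ = 70.28 cos 11.4° = 68.89 m/s and v_y0 = 70.28 sin 11.4° = 13.89 m/s.
Vertical motion (up positive, ground at y = 0): 5.000 t² − (13.89) t − 45.0 = 0, so t = (13.89 + √(13.89² + 2·10.0·45.0)) / 10.0 = (13.89 + 33.06) / 10.0 = 4.695 s.
Vertical velocity at impact: v_y = v_y0 − g t = 13.89 − 10.0 × 4.695 = −33.06 m/s.
Speed: |v| = √(vₓ² + v_y²) = √(68.89² + 33.06²) = 76.41 m/s.

76.4 m/s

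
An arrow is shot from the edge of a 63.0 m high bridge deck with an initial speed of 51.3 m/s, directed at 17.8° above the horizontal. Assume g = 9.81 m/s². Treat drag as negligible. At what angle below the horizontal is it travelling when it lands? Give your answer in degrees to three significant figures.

38.2°

Resolve: vₓ = 51.30 cos 17.8° = 48.84 m/s and v_y0 = 51.30 sin 17.8° = 15.68 m/s.
Vertical motion (up positive, ground at y = 0): 4.905 t² − (15.68) t − 63.0 = 0, so t = (15.68 + √(15.68² + 2·9.81·63.0)) / 9.81 = (15.68 + 38.50) / 9.81 = 5.523 s.
At impact: v_y = v_y0 − g t = −38.50 m/s; vₓ = 48.84 m/s.
Angle below horizontal: arctan(|v_y|/vₓ) = arctan(38.50/48.84) = 38.24°.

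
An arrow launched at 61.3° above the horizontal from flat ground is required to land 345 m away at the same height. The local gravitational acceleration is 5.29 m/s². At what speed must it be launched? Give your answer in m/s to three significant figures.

On level ground R = v₀² sin 2θ / g ⇒ v₀ = √(gR / sin 2θ).
v₀ = √(5.29 × 345 / sin 122.6°) = √(1825 / 0.8425) = √2166.4 = 46.54 m/s.

46.5 m/s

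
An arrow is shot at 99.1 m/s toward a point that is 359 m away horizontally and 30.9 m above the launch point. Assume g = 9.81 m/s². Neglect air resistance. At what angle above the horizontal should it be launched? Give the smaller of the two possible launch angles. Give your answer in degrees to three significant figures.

Trajectory: y = x tanθ − g x² (1 + tan²θ)/(2v₀²). With x = 359, y = 30.9, v₀ = 99.1, g = 9.81:
64.37 tan²θ − 359 tanθ + (95.27) = 0.
tanθ = [359 ± √(359² − 4 × 64.37 × (95.27))] / (2 × 64.37) = (359 ± 323.0) / 128.7, giving tanθ = 0.2794 or 5.298.
θ = 15.61° or 79.31°; the smaller is 15.61°.

15.6°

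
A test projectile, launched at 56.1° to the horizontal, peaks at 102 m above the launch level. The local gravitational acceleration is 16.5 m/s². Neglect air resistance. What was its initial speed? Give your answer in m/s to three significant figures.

At the peak v_y = 0, so v_y0 = √(2gH) = √(2 × 16.5 × 102) = 58.02 m/s.
v_y0 = v₀ sin θ ⇒ v₀ = 58.02 / sin 56.1° = 69.90 m/s.

69.9 m/s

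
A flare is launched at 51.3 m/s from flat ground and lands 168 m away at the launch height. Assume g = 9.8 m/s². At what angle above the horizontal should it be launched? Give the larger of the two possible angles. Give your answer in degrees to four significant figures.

Level-ground range R = v₀² sin(2θ)/g ⇒ sin(2θ) = gR/v₀² = 9.80 × 168 / 51.3² = 0.6256.
2θ = 38.73° or 180° − 38.73° = 141.3°, so θ = 19.36° or 70.64°.
The larger angle is 70.64°.

70.64°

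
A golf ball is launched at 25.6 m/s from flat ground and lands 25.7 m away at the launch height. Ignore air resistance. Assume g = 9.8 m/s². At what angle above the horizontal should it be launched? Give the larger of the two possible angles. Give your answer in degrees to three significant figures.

From R = (v₀²/g) sin 2θ: sin 2θ = 9.80 × 25.7 / 655.36 = 0.3843.
2θ = 22.60° or 180° − 22.60° = 157.4°, so θ = 11.30° or 78.70°.
The larger angle is 78.70°.

78.7°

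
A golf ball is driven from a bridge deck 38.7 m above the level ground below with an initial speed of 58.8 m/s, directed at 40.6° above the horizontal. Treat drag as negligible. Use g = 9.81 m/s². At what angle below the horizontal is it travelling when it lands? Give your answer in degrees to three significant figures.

Resolve: vₓ = 58.80 cos 40.6° = 44.65 m/s and v_y0 = 58.80 sin 40.6° = 38.27 m/s.
Vertical motion (up positive, ground at y = 0): 4.905 t² − (38.27) t − 38.7 = 0, so t = (38.27 + √(38.27² + 2·9.81·38.7)) / 9.81 = (38.27 + 47.15) / 9.81 = 8.707 s.
At impact: v_y = v_y0 − g t = −47.15 m/s; vₓ = 44.65 m/s.
Angle below horizontal: arctan(|v_y|/vₓ) = arctan(47.15/44.65) = 46.57°.

46.6°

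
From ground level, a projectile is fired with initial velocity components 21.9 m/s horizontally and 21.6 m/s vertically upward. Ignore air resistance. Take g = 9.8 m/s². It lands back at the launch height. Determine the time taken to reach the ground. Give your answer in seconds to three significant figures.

Time of flight on level ground: T = 2 v_y0 / g = 2 × 21.60 / 9.80 = 4.408 s.

4.41 s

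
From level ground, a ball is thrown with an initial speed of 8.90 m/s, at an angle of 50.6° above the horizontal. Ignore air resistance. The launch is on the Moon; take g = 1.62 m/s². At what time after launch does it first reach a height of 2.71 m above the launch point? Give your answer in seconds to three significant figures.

0.414 s

Components: vₓ = 8.900 cos 50.6° = 5.649 m/s, v_y0 = 8.900 sin 50.6° = 6.877 m/s.
Require v_y0 t − ½ g t² = 2.71, i.e. 0.8100 t² − 6.877 t + 2.71 = 0.
t = [6.877 ± √(6.877² − 2·1.62·2.71)] / 1.62 = (6.877 ± 6.206) / 1.62, so t = 0.4143 s or t = 8.076 s.
The first (ascending) time is 0.4143 s.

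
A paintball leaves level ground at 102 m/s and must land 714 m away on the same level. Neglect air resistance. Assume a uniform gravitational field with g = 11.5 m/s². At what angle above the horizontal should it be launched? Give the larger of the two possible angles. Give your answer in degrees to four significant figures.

63.94°

R = v₀² sin 2θ / g gives sin 2θ = gR/v₀² = 11.5·714/102² = 0.7892.
2θ = 52.11° or 180° − 52.11° = 127.9°, so θ = 26.06° or 63.94°.
The larger angle is 63.94°.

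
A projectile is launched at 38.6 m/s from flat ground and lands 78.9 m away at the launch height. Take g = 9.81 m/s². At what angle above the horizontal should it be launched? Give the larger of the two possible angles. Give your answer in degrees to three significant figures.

74.4°

R = v₀² sin 2θ / g gives sin 2θ = gR/v₀² = 9.81·78.9/38.6² = 0.5195.
2θ = 31.30° or 180° − 31.30° = 148.7°, so θ = 15.65° or 74.35°.
The larger angle is 74.35°.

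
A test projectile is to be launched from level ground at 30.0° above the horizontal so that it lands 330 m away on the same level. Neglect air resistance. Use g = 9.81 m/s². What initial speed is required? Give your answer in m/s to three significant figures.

61.1 m/s

From R = (v₀² / g) sin 2θ: v₀ = √(gR / sin 2θ).
v₀ = √(9.81 × 330 / sin 60.00°) = √(3237 / 0.8660) = √3738.1 = 61.14 m/s.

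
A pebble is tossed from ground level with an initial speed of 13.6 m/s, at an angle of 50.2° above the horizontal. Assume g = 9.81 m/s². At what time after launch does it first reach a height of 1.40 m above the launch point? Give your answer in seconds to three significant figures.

vₓ = 13.60 cos 50.2° = 8.705 m/s; v_y0 = 13.60 sin 50.2° = 10.45 m/s.
Height y(t) = 10.45 t − 4.905 t² = 1.40 gives 4.905 t² − 10.45 t + 1.40 = 0.
t = [10.45 ± √(10.45² − 2·9.81·1.40)] / 9.81 = (10.45 ± 9.039) / 9.81, so t = 0.1437 s or t = 1.987 s.
The first (ascending) time is 0.1437 s.

0.144 s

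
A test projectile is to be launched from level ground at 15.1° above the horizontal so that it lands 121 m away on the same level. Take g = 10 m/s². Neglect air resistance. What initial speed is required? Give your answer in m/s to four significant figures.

On level ground R = v₀² sin 2θ / g ⇒ v₀ = √(gR / sin 2θ).
v₀ = √(10.0 × 121 / sin 30.20°) = √(1210 / 0.5030) = √2405.5 = 49.05 m/s.

49.05 m/s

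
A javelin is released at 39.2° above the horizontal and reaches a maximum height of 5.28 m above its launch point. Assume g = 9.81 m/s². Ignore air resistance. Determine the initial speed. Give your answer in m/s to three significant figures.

16.1 m/s

At the peak v_y = 0, so v_y0 = √(2gH) = √(2 × 9.81 × 5.28) = 10.18 m/s.
v_y0 = v₀ sin θ ⇒ v₀ = 10.18 / sin 39.2° = 16.10 m/s.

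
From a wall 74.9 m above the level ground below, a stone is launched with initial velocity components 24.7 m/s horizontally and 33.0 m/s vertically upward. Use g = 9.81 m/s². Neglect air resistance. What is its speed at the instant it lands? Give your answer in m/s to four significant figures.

With up positive and y = 0 at the ground: y(t) = 74.9 + (33.00) t − 4.905 t². Setting y = 0 and taking the positive root: t = [33.00 + √(33.00² + 2·9.81·74.9)] / 9.81 = (33.00 + 50.58) / 9.81 = 8.520 s.
Vertical velocity at impact: v_y = v_y0 − g t = 33.00 − 9.81 × 8.520 = −50.58 m/s.
Speed: |v| = √(vₓ² + v_y²) = √(24.70² + 50.58²) = 56.29 m/s.

56.29 m/s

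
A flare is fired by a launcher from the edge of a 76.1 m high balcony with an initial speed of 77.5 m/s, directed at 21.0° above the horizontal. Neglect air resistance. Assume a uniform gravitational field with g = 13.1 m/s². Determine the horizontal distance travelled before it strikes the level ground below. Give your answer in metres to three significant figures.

vₓ = 77.50 cos 21.0° = 72.35 m/s; v_y0 = 77.50 sin 21.0° = 27.77 m/s.
The projectile lands when y = 76.1 + (27.77) t − ½·13.1·t² = 0. Positive root: t = (27.77 + √(27.77² + 2·13.1·76.1)) / 13.1 = (27.77 + 52.59) / 13.1 = 6.134 s.
Horizontal distance: R = vₓ t = 72.35 × 6.134 = 443.8 m.

444 m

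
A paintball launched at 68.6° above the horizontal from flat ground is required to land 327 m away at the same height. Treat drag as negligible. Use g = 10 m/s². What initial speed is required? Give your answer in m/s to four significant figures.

69.37 m/s

Level-ground range: R = v₀² sin(2θ)/g, so v₀ = √(gR / sin 2θ).
v₀ = √(10.0 × 327 / sin 137.2°) = √(3270 / 0.6794) = √4812.8 = 69.37 m/s.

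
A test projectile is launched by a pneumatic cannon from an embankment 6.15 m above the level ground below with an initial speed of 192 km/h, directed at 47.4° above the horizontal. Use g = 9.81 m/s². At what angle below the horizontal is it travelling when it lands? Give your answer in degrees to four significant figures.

48.47°

Convert: 192 km/h = 192/3.6 = 53.33 m/s.
Resolve: vₓ = 53.33 cos 47.4° = 36.10 m/s and v_y0 = 53.33 sin 47.4° = 39.26 m/s.
With up positive and y = 0 at the ground: y(t) = 6.15 + (39.26) t − 4.905 t². Setting y = 0 and taking the positive root: t = [39.26 + √(39.26² + 2·9.81·6.15)] / 9.81 = (39.26 + 40.77) / 9.81 = 8.157 s.
At impact: v_y = v_y0 − g t = −40.77 m/s; vₓ = 36.10 m/s.
Angle below horizontal: arctan(|v_y|/vₓ) = arctan(40.77/36.10) = 48.47°.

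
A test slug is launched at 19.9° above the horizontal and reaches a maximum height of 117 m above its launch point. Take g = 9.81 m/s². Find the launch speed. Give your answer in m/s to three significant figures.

At the peak v_y = 0, so v_y0 = √(2gH) = √(2 × 9.81 × 117) = 47.91 m/s.
v_y0 = v₀ sin θ ⇒ v₀ = 47.91 / sin 19.9° = 140.8 m/s.

141 m/s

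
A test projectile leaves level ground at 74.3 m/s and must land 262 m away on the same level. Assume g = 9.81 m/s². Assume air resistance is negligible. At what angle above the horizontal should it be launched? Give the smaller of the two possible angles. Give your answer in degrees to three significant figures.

R = v₀² sin 2θ / g gives sin 2θ = gR/v₀² = 9.81·262/74.3² = 0.4656.
2θ = 27.75° or 180° − 27.75° = 152.3°, so θ = 13.87° or 76.13°.
The smaller angle is 13.87°.

13.9°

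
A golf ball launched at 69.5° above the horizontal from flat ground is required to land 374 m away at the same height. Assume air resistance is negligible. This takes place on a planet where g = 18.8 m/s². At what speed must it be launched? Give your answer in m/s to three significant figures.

Level-ground range: R = v₀² sin(2θ)/g, so v₀ = √(gR / sin 2θ).
v₀ = √(18.8 × 374 / sin 139.0°) = √(7031 / 0.6561) = √10717 = 103.5 m/s.

104 m/s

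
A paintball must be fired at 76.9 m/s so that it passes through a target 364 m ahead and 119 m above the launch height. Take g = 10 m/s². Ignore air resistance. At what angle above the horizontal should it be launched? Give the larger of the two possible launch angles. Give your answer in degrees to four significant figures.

67.25°

Trajectory: y = x tanθ − g x² (1 + tan²θ)/(2v₀²). With x = 364, y = 119, v₀ = 76.9, g = 10.0:
112.0 tan²θ − 364 tanθ + (231.0) = 0.
tanθ = [364 ± √(364² − 4 × 112.0 × (231.0))] / (2 × 112.0) = (364 ± 170.2) / 224.1, giving tanθ = 0.8649 or 2.384.
θ = 40.86° or 67.25°; the larger is 67.25°.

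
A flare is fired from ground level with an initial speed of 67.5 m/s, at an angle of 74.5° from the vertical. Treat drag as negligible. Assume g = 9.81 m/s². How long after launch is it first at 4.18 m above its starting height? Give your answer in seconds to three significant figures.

Resolve: vₓ = 67.50 sin 74.5° = 65.05 m/s and v_y0 = 67.50 cos 74.5° = 18.04 m/s.
Set y = v_y0 t − ½ g t² = 4.18: 4.905 t² − 18.04 t + 4.18 = 0.
t = [18.04 ± √(18.04² − 2·9.81·4.18)] / 9.81 = (18.04 ± 15.60) / 9.81, so t = 0.2485 s or t = 3.429 s.
The first (ascending) time is 0.2485 s.

0.249 s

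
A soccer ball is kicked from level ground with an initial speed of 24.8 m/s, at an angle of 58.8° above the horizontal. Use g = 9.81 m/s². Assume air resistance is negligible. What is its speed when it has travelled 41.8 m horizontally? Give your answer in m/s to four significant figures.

Components: vₓ = 24.80 cos 58.8° = 12.85 m/s, v_y0 = 24.80 sin 58.8° = 21.21 m/s.
Time to reach x = 41.8 m: t = x/vₓ = 41.8/12.85 = 3.254 s.
Vertical velocity there: v_y = v_y0 − g t = 21.21 − 9.81 × 3.254 = −10.71 m/s.
Speed: √(vₓ² + v_y²) = √(12.85² + 10.71²) = 16.72 m/s.

16.72 m/s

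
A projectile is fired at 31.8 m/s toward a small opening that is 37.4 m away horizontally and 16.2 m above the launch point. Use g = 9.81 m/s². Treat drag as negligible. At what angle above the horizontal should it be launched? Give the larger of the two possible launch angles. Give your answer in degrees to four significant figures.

Trajectory: y = x tanθ − g x² (1 + tan²θ)/(2v₀²). With x = 37.4, y = 16.2, v₀ = 31.8, g = 9.81:
6.785 tan²θ − 37.4 tanθ + (22.98) = 0.
tanθ = [37.4 ± √(37.4² − 4 × 6.785 × (22.98))] / (2 × 6.785) = (37.4 ± 27.84) / 13.57, giving tanθ = 0.7046 or 4.808.
θ = 35.17° or 78.25°; the larger is 78.25°.

78.25°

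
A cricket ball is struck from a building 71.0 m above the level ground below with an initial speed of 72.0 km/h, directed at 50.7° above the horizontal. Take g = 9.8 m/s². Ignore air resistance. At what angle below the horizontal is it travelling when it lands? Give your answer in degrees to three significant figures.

72.6°

Convert: 72.0 km/h = 72.0/3.6 = 20.00 m/s.
Resolve: vₓ = 20.00 cos 50.7° = 12.67 m/s and v_y0 = 20.00 sin 50.7° = 15.48 m/s.
Vertical motion (up positive, ground at y = 0): 4.900 t² − (15.48) t − 71.0 = 0, so t = (15.48 + √(15.48² + 2·9.80·71.0)) / 9.80 = (15.48 + 40.39) / 9.80 = 5.700 s.
At impact: v_y = v_y0 − g t = −40.39 m/s; vₓ = 12.67 m/s.
Angle below horizontal: arctan(|v_y|/vₓ) = arctan(40.39/12.67) = 72.59°.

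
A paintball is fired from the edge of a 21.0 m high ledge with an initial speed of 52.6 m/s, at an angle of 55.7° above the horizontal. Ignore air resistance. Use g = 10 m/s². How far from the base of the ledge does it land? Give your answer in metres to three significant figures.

vₓ = 52.60 cos 55.7° = 29.64 m/s; v_y0 = 52.60 sin 55.7° = 43.45 m/s.
With up positive and y = 0 at the ground: y(t) = 21.0 + (43.45) t − 5.000 t². Setting y = 0 and taking the positive root: t = [43.45 + √(43.45² + 2·10.0·21.0)] / 10.0 = (43.45 + 48.04) / 10.0 = 9.150 s.
Horizontal distance: R = vₓ t = 29.64 × 9.150 = 271.2 m.

271 m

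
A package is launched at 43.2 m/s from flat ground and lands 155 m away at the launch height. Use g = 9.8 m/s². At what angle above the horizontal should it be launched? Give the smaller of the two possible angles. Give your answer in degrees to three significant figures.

27.2°

Level-ground range R = v₀² sin(2θ)/g ⇒ sin(2θ) = gR/v₀² = 9.80 × 155 / 43.2² = 0.8139.
2θ = 54.48° or 180° − 54.48° = 125.5°, so θ = 27.24° or 62.76°.
The smaller angle is 27.24°.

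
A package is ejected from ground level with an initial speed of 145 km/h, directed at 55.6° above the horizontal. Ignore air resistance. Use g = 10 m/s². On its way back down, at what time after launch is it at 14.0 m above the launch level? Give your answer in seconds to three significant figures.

6.19 s

Convert: 145 km/h = 145/3.6 = 40.28 m/s.
Resolve: vₓ = 40.28 cos 55.6° = 22.76 m/s and v_y0 = 40.28 sin 55.6° = 33.23 m/s.
Height y(t) = 33.23 t − 5.000 t² = 14.0 gives 5.000 t² − 33.23 t + 14.0 = 0.
t = [33.23 ± √(33.23² − 2·10.0·14.0)] / 10.0 = (33.23 ± 28.71) / 10.0, so t = 0.4520 s or t = 6.195 s.
The descending-branch root is 6.195 s.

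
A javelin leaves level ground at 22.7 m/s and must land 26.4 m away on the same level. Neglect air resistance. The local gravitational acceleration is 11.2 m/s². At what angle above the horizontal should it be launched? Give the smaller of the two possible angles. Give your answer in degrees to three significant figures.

R = v₀² sin 2θ / g gives sin 2θ = gR/v₀² = 11.2·26.4/22.7² = 0.5738.
2θ = 35.02° or 180° − 35.02° = 145.0°, so θ = 17.51° or 72.49°.
The smaller angle is 17.51°.

17.5°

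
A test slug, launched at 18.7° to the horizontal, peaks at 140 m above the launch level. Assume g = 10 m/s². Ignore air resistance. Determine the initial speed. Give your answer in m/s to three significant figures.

At the peak v_y = 0, so v_y0 = √(2gH) = √(2 × 10.0 × 140) = 52.92 m/s.
v_y0 = v₀ sin θ ⇒ v₀ = 52.92 / sin 18.7° = 165.0 m/s.

165 m/s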